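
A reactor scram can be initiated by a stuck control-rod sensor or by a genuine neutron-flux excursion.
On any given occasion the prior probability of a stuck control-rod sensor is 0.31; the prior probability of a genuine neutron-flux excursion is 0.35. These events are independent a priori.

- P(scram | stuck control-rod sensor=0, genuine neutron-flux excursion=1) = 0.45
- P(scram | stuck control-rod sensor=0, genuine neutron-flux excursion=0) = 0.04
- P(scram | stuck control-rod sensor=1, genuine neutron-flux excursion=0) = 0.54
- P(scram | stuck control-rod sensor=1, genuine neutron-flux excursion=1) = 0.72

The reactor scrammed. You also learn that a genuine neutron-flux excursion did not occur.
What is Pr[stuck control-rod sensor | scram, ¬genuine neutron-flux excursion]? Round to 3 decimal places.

P(scram | ¬genuine neutron-flux excursion) = 0.04·0.69 + 0.54·0.31 = 0.027600 + 0.167400 = 0.195000
Of this, 0.167400 comes from 0.54·0.31 (the stuck control-rod sensor=true cases).
So P(stuck control-rod sensor | scram, ¬genuine neutron-flux excursion) = 0.167400/0.195000 ≈ 0.858.

Pr[stuck control-rod sensor | scram, ¬genuine neutron-flux excursion] ≈ 0.858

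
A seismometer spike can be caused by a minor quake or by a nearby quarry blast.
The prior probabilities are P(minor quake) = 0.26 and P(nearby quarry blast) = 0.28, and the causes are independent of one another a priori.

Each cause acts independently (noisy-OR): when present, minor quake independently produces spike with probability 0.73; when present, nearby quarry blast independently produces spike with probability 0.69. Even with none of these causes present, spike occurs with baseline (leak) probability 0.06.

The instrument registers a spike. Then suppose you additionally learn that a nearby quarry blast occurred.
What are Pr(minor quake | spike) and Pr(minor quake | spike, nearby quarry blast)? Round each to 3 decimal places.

Under noisy-OR, P(spike | causes) = 1 − (1−0.06)·∏(1−qᵢ) over the active causes.
P(spike) = 0.06*0.74*0.72 + 0.7086*0.74*0.28 + 0.7462*0.26*0.72 + 0.921322*0.26*0.28 = 0.031968 + 0.146822 + 0.139689 + 0.067072 = 0.385551
Restricting to configurations with minor quake present: 0.139689 + 0.067072 = 0.206761.
So P(minor quake | spike) = 0.206761/0.385551 ≈ 0.536.

Now condition on the additional information:
P(spike | nearby quarry blast) = 0.7086·0.74 + 0.921322·0.26 = 0.524364 + 0.239544 = 0.763908
Of this, 0.239544 comes from 0.921322·0.26 (the minor quake=true cases).
Hence the posterior is 0.239544/0.763908 ≈ 0.314.
The drop from 0.536 to 0.314 is the explaining-away (discounting) effect.

Pr(minor quake | spike) ≈ 0.536; Pr(minor quake | spike, nearby quarry blast) ≈ 0.314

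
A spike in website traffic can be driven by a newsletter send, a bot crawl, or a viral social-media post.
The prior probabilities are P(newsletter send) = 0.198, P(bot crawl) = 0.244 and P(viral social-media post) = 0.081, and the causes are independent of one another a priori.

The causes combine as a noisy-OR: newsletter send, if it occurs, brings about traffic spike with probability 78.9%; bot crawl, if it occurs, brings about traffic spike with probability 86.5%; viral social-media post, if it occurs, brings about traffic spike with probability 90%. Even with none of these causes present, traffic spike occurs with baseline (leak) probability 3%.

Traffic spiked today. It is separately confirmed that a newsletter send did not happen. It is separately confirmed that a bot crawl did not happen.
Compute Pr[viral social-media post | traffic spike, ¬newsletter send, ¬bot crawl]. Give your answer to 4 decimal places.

Under noisy-OR, P(traffic spike | causes) = 1 − (1−0.03)·∏(1−qᵢ) over the active causes.
For the numerator, keep only viral social-media post=true terms: 0.903·0.081 = 0.073143
Denominator P(traffic spike | ¬newsletter send, ¬bot crawl): 0.03·0.919 + 0.903·0.081 = 0.100713
P(viral social-media post | traffic spike, ¬newsletter send, ¬bot crawl) = 0.073143/0.100713 ≈ 0.7263

Pr[viral social-media post | traffic spike, ¬newsletter send, ¬bot crawl] ≈ 0.7263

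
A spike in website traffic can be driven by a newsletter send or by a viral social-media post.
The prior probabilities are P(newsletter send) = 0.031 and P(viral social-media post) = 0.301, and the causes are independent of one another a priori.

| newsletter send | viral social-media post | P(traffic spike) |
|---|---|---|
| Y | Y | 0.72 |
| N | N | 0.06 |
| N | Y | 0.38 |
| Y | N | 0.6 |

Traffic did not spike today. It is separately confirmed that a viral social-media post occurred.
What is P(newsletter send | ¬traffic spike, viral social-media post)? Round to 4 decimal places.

P(¬traffic spike | viral social-media post) = 0.62×0.969 + 0.28×0.031 = 0.600780 + 0.008680 = 0.609460
Of this, 0.008680 comes from 0.28×0.031 (the newsletter send=true cases).
Hence the posterior is 0.008680/0.609460 ≈ 0.0142.

P(newsletter send | ¬traffic spike, viral social-media post) ≈ 0.0142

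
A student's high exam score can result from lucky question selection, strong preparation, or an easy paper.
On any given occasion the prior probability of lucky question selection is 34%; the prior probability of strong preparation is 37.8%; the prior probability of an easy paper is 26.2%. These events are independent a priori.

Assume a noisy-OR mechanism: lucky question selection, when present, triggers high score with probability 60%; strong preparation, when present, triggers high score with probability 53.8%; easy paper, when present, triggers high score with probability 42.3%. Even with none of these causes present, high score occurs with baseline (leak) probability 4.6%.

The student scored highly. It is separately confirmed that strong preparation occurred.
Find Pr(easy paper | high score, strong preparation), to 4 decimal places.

Under noisy-OR, P(high score | causes) = 1 − (1−0.046)·∏(1−qᵢ) over the active causes.
For the numerator, keep only easy paper=true terms: 0.128944 + 0.080018 = 0.208962
Denominator P(high score | strong preparation): 0.559252*0.66*0.738 + 0.745688*0.66*0.262 + 0.823701*0.34*0.738 + 0.898275*0.34*0.262 = 0.688045
P(easy paper | high score, strong preparation) = 0.208962/0.688045 ≈ 0.3037

Pr(easy paper | high score, strong preparation) ≈ 0.3037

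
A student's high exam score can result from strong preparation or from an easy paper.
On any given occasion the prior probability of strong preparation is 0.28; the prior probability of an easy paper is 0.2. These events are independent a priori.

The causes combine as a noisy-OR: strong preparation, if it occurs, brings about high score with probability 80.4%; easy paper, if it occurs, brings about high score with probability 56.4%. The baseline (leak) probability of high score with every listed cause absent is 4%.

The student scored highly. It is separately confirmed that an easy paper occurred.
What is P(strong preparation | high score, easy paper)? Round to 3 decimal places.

P(strong preparation | high score, easy paper) ≈ 0.380

Under noisy-OR, P(high score | causes) = 1 − (1−0.04)·∏(1−qᵢ) over the active causes.
P(high score | easy paper) = 0.58144*0.72 + 0.917962*0.28 = 0.418637 + 0.257029 = 0.675666
Of this, 0.257029 comes from 0.917962*0.28 (the strong preparation=true cases).
So P(strong preparation | high score, easy paper) = 0.257029/0.675666 ≈ 0.380.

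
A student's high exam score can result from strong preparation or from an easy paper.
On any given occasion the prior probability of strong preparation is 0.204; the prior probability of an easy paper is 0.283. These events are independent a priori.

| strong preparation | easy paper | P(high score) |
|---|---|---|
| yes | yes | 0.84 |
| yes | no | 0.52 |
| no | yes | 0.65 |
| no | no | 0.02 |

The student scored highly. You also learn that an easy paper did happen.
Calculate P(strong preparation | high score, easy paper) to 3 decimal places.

By total probability over both values of strong preparation:
  P(high score | easy paper) = 0.65×0.796 + 0.84×0.204
        = 0.517400 + 0.171360 = 0.688760
Configurations with strong preparation contribute 0.171360, so
  P(strong preparation | high score, easy paper) = 0.171360 / 0.688760 ≈ 0.249

P(strong preparation | high score, easy paper) ≈ 0.249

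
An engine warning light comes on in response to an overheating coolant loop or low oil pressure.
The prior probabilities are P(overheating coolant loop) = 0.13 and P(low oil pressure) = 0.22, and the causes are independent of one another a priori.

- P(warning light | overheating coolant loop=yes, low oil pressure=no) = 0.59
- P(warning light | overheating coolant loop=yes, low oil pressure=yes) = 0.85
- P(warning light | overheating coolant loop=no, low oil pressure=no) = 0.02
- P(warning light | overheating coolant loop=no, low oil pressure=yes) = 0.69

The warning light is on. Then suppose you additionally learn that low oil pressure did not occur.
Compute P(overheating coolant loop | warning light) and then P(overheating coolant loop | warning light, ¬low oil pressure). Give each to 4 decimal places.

For the numerator, keep only overheating coolant loop=true terms: 0.059826 + 0.024310 = 0.084136
The normalizing constant is 0.02·0.87·0.78 + 0.69·0.87·0.22 + 0.59·0.13·0.78 + 0.85·0.13·0.22 = 0.229774
Posterior = 0.084136 / 0.229774 ≈ 0.3662

Now condition on the additional information:
Weight on overheating coolant loop=true, given the evidence: 0.59*0.13 = 0.076700
Normalizer over all consistent configurations: 0.02*0.87 + 0.59*0.13 = 0.094100
P(overheating coolant loop | warning light, ¬low oil pressure) = 0.076700/0.094100 ≈ 0.8151

P(overheating coolant loop | warning light) ≈ 0.3662; P(overheating coolant loop | warning light, ¬low oil pressure) ≈ 0.8151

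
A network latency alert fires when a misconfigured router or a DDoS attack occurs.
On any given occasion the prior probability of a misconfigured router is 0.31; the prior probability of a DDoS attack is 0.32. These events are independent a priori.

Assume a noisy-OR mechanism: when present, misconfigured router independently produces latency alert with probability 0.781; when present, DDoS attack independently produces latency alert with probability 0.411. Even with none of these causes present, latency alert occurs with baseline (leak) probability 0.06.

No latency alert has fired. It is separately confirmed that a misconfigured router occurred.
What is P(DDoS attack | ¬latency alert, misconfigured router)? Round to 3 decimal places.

P(DDoS attack | ¬latency alert, misconfigured router) ≈ 0.217

Under noisy-OR, P(latency alert | causes) = 1 − (1−0.06)·∏(1−qᵢ) over the active causes.
Sum P(¬latency alert|·) weighted by the priors over both values of DDoS attack:
  P(¬latency alert | misconfigured router) = 0.20586×0.68 + 0.121252×0.32
        = 0.139985 + 0.038801 = 0.178786
Keeping only the DDoS attack-present terms gives 0.038801, so
  P(DDoS attack | ¬latency alert, misconfigured router) = 0.038801 / 0.178786 ≈ 0.217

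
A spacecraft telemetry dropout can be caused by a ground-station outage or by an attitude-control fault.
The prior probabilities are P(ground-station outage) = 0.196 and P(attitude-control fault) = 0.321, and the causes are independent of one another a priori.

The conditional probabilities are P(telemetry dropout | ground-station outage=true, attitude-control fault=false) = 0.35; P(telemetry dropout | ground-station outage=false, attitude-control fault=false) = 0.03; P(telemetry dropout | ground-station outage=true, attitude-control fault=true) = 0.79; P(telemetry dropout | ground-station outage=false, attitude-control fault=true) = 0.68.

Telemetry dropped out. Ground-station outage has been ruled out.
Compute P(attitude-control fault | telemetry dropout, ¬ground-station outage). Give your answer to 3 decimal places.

By total probability over both values of attitude-control fault:
  P(telemetry dropout | ¬ground-station outage) = 0.03*0.679 + 0.68*0.321
        = 0.020370 + 0.218280 = 0.238650
Configurations with attitude-control fault contribute 0.218280, so
  P(attitude-control fault | telemetry dropout, ¬ground-station outage) = 0.218280 / 0.238650 ≈ 0.915

P(attitude-control fault | telemetry dropout, ¬ground-station outage) ≈ 0.915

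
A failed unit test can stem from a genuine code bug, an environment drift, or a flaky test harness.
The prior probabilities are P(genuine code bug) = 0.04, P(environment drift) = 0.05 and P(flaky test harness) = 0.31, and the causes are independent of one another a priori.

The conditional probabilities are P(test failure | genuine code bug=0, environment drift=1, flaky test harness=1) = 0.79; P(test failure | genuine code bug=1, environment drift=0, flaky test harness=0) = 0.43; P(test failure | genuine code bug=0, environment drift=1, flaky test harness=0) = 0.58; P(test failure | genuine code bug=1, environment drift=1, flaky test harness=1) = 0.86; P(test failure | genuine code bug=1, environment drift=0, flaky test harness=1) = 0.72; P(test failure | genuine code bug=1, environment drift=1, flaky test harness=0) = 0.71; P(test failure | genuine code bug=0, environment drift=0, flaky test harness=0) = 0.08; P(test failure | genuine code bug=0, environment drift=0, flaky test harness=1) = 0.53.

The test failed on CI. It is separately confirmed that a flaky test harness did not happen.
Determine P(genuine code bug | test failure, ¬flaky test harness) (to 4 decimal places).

By total probability over the 4 (genuine code bug, environment drift) configurations:
  P(test failure | ¬flaky test harness) = 0.08×0.96×0.95 + 0.58×0.96×0.05 + 0.43×0.04×0.95 + 0.71×0.04×0.05
        = 0.072960 + 0.027840 + 0.016340 + 0.001420 = 0.118560
The terms with genuine code bug present sum to 0.017760, so
  P(genuine code bug | test failure, ¬flaky test harness) = 0.017760 / 0.118560 ≈ 0.1498

P(genuine code bug | test failure, ¬flaky test harness) ≈ 0.1498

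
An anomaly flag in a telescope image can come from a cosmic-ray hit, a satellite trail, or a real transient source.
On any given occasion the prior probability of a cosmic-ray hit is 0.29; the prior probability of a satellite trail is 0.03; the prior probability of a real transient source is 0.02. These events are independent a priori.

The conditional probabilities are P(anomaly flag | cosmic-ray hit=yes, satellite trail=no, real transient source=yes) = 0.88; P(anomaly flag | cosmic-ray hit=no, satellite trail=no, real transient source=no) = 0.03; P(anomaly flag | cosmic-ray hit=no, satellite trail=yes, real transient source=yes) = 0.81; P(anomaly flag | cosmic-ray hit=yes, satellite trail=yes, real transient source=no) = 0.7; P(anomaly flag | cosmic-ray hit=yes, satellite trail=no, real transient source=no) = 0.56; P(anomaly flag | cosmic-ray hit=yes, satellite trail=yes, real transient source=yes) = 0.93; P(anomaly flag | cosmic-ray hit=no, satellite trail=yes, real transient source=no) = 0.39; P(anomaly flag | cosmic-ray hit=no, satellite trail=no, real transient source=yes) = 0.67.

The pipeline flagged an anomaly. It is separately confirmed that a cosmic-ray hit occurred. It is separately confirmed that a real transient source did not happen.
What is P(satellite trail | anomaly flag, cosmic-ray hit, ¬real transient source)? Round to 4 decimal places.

P(satellite trail | anomaly flag, cosmic-ray hit, ¬real transient source) ≈ 0.0372

Numerator (weight on configurations with satellite trail): 0.7·0.03 = 0.021000
Normalizer over all consistent configurations: 0.56·0.97 + 0.7·0.03 = 0.564200
Posterior = 0.021000 / 0.564200 ≈ 0.0372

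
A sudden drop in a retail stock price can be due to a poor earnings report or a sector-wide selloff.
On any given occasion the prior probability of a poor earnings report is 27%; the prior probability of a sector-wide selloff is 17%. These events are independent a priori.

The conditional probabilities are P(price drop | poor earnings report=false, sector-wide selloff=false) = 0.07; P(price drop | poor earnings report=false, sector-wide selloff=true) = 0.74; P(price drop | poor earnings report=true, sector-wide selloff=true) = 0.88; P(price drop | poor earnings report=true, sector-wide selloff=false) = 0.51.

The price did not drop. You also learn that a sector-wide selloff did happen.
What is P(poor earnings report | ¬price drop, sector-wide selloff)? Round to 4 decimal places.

P(poor earnings report | ¬price drop, sector-wide selloff) ≈ 0.1458

P(¬price drop | sector-wide selloff) = 0.26*0.73 + 0.12*0.27 = 0.189800 + 0.032400 = 0.222200
The poor earnings report-present share is 0.12*0.27 = 0.032400.
So P(poor earnings report | ¬price drop, sector-wide selloff) = 0.032400/0.222200 ≈ 0.1458.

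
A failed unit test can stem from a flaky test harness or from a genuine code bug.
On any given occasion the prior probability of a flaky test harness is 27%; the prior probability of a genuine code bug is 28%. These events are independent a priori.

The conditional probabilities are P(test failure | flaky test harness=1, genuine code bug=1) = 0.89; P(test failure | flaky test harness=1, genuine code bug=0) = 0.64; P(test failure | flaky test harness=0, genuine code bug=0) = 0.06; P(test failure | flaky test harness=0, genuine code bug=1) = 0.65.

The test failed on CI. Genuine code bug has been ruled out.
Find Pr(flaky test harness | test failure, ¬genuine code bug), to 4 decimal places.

For the numerator, keep only flaky test harness=true terms: 0.64*0.27 = 0.172800
Denominator P(test failure | ¬genuine code bug): 0.06*0.73 + 0.64*0.27 = 0.216600
P(flaky test harness | test failure, ¬genuine code bug) = 0.172800/0.216600 ≈ 0.7978

Pr(flaky test harness | test failure, ¬genuine code bug) ≈ 0.7978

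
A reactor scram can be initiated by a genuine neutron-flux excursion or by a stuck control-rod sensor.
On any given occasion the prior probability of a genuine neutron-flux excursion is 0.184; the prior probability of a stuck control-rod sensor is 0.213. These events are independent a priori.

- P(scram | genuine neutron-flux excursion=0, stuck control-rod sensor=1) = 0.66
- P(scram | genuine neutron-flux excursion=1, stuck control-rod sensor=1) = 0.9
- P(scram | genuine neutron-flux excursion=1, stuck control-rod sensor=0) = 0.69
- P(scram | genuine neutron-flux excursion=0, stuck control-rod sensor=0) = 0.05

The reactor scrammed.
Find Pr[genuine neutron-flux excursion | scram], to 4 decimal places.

Pr[genuine neutron-flux excursion | scram] ≈ 0.4794

By total probability over the 4 (genuine neutron-flux excursion, stuck control-rod sensor) configurations:
  P(scram) = 0.05*0.816*0.787 + 0.66*0.816*0.213 + 0.69*0.184*0.787 + 0.9*0.184*0.213
        = 0.032110 + 0.114713 + 0.099918 + 0.035273 = 0.282014
Configurations with genuine neutron-flux excursion contribute 0.135191, so
  P(genuine neutron-flux excursion | scram) = 0.135191 / 0.282014 ≈ 0.4794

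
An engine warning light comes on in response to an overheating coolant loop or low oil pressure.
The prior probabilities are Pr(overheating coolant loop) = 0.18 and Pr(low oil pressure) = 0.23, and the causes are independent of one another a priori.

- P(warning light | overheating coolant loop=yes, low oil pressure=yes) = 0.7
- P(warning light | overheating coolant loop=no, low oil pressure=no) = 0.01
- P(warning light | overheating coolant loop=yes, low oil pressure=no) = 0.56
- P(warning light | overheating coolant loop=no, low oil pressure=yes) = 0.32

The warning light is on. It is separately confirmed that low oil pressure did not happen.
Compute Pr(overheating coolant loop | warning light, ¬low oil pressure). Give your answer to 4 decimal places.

Pr(overheating coolant loop | warning light, ¬low oil pressure) ≈ 0.9248

P(warning light | ¬low oil pressure) = 0.01·0.82 + 0.56·0.18 = 0.008200 + 0.100800 = 0.109000
Of this, 0.100800 comes from 0.56·0.18 (the overheating coolant loop=true cases).
Hence the posterior is 0.100800/0.109000 ≈ 0.9248.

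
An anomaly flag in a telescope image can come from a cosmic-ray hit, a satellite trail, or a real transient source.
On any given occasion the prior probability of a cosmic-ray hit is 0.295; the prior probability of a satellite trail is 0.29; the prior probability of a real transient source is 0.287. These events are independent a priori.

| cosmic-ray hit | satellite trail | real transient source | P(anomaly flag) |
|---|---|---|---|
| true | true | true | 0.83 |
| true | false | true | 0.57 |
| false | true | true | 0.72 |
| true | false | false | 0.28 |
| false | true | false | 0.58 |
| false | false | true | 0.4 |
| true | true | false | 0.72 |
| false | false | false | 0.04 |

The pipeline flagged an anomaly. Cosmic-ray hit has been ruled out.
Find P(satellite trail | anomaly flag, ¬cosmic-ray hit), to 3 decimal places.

Numerator (weight on configurations with satellite trail): 0.119927 + 0.059926 = 0.179853
Normalizer over all consistent configurations: 0.04×0.71×0.713 + 0.4×0.71×0.287 + 0.58×0.29×0.713 + 0.72×0.29×0.287 = 0.281610
Posterior = 0.179853 / 0.281610 ≈ 0.639

P(satellite trail | anomaly flag, ¬cosmic-ray hit) ≈ 0.639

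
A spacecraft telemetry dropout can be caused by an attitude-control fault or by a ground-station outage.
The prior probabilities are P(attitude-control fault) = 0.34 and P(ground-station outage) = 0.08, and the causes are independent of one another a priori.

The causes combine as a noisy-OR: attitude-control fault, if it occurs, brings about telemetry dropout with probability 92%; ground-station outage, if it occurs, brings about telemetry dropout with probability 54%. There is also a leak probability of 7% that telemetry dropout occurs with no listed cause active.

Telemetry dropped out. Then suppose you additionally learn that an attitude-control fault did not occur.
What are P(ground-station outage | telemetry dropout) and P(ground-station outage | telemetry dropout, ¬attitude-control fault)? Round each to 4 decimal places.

Under noisy-OR, P(telemetry dropout | causes) = 1 − (1−0.07)·∏(1−qᵢ) over the active causes.
Numerator (weight on configurations with ground-station outage): 0.030212 + 0.026269 = 0.056481
Normalizer over all consistent configurations: 0.07·0.66·0.92 + 0.5722·0.66·0.08 + 0.9256·0.34·0.92 + 0.965776·0.34·0.08 = 0.388513
P(ground-station outage | telemetry dropout) = 0.056481/0.388513 ≈ 0.1454

With the extra evidence:
Weight on ground-station outage=true, given the evidence: 0.5722·0.08 = 0.045776
Normalizer over all consistent configurations: 0.07·0.92 + 0.5722·0.08 = 0.110176
Posterior = 0.045776 / 0.110176 ≈ 0.4155

P(ground-station outage | telemetry dropout) ≈ 0.1454; P(ground-station outage | telemetry dropout, ¬attitude-control fault) ≈ 0.4155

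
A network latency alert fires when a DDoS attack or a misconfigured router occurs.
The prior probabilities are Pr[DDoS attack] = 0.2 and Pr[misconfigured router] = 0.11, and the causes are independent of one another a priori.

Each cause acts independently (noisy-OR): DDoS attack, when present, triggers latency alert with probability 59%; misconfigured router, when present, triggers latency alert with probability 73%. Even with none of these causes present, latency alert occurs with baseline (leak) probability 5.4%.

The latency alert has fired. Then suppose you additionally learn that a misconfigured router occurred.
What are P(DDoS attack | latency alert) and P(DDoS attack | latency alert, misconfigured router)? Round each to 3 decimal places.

P(DDoS attack | latency alert) ≈ 0.553; P(DDoS attack | latency alert, misconfigured router) ≈ 0.231

Under noisy-OR, P(latency alert | causes) = 1 − (1−0.054)·∏(1−qᵢ) over the active causes.
For the numerator, keep only DDoS attack=true terms: 0.108961 + 0.019696 = 0.128657
Normalizer over all consistent configurations: 0.054·0.8·0.89 + 0.74458·0.8·0.11 + 0.61214·0.2·0.89 + 0.895278·0.2·0.11 = 0.232628
P(DDoS attack | latency alert) = 0.128657/0.232628 ≈ 0.553

Now condition on the additional information:
Numerator (weight on configurations with DDoS attack): 0.895278*0.2 = 0.179056
Denominator P(latency alert | misconfigured router): 0.74458*0.8 + 0.895278*0.2 = 0.774720
Posterior = 0.179056 / 0.774720 ≈ 0.231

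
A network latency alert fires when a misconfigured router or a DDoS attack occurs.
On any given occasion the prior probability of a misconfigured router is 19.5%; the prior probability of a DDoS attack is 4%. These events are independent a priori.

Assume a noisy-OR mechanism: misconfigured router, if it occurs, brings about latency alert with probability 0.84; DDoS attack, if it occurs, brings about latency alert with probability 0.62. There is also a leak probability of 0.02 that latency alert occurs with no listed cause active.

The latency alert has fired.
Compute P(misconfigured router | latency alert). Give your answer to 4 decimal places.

Under noisy-OR, P(latency alert | causes) = 1 − (1−0.02)·∏(1−qᵢ) over the active causes.
By total probability over the 4 (misconfigured router, DDoS attack) configurations:
  P(latency alert) = 0.02×0.805×0.96 + 0.6276×0.805×0.04 + 0.8432×0.195×0.96 + 0.940416×0.195×0.04
        = 0.015456 + 0.020209 + 0.157847 + 0.007335 = 0.200847
The terms with misconfigured router present sum to 0.165182, so
  P(misconfigured router | latency alert) = 0.165182 / 0.200847 ≈ 0.8224

P(misconfigured router | latency alert) ≈ 0.8224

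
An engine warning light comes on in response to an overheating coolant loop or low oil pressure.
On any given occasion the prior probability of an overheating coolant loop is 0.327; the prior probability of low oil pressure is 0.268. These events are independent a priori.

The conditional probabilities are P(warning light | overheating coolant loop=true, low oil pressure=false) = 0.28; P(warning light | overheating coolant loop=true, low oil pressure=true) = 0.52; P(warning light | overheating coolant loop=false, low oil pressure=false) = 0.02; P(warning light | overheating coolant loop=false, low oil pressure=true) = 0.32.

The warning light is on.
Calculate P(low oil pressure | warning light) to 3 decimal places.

P(warning light) = 0.02·0.673·0.732 + 0.32·0.673·0.268 + 0.28·0.327·0.732 + 0.52·0.327·0.268 = 0.009853 + 0.057716 + 0.067022 + 0.045571 = 0.180162
The low oil pressure-present share is 0.057716 + 0.045571 = 0.103287.
Hence the posterior is 0.103287/0.180162 ≈ 0.573.

P(low oil pressure | warning light) ≈ 0.573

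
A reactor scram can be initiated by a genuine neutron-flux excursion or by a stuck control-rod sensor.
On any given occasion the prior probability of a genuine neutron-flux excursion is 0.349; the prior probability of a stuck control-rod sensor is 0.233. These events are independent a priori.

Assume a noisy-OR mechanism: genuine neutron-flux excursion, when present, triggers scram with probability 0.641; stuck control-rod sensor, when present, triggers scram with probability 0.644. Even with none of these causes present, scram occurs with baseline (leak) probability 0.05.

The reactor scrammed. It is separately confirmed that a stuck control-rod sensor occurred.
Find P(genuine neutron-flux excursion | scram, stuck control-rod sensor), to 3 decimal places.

Under noisy-OR, P(scram | causes) = 1 − (1−0.05)·∏(1−qᵢ) over the active causes.
Weight on genuine neutron-flux excursion=true, given the evidence: 0.878586·0.349 = 0.306627
Normalizer over all consistent configurations: 0.6618·0.651 + 0.878586·0.349 = 0.737459
Posterior = 0.306627 / 0.737459 ≈ 0.416

P(genuine neutron-flux excursion | scram, stuck control-rod sensor) ≈ 0.416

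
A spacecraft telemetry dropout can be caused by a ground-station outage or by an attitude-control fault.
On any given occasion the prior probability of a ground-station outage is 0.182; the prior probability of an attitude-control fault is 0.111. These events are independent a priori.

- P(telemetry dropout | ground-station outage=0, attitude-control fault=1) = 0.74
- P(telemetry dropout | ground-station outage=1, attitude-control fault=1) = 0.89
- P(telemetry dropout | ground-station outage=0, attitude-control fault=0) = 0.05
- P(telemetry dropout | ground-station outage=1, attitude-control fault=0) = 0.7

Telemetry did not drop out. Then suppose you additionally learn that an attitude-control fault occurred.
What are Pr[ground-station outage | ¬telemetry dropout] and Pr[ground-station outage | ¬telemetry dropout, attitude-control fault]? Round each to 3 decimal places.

P(¬telemetry dropout) = 0.95*0.818*0.889 + 0.26*0.818*0.111 + 0.3*0.182*0.889 + 0.11*0.182*0.111 = 0.690842 + 0.023607 + 0.048539 + 0.002222 = 0.765210
The ground-station outage-present share is 0.048539 + 0.002222 = 0.050761.
So P(ground-station outage | ¬telemetry dropout) = 0.050761/0.765210 ≈ 0.066.

With the extra evidence:
By total probability over both values of ground-station outage:
  P(¬telemetry dropout | attitude-control fault) = 0.26*0.818 + 0.11*0.182
        = 0.212680 + 0.020020 = 0.232700
The terms with ground-station outage present sum to 0.020020, so
  P(ground-station outage | ¬telemetry dropout, attitude-control fault) = 0.020020 / 0.232700 ≈ 0.086

Pr[ground-station outage | ¬telemetry dropout] ≈ 0.066; Pr[ground-station outage | ¬telemetry dropout, attitude-control fault] ≈ 0.086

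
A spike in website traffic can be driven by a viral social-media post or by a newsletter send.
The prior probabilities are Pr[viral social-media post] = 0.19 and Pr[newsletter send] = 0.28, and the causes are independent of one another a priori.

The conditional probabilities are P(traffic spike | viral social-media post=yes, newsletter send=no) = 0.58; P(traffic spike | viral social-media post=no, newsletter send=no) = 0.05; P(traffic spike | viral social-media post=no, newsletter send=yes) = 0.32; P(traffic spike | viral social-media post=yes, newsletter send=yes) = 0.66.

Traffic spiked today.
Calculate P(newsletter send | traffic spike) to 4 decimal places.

P(newsletter send | traffic spike) ≈ 0.4981

By total probability over the 4 (viral social-media post, newsletter send) configurations:
  P(traffic spike) = 0.05·0.81·0.72 + 0.32·0.81·0.28 + 0.58·0.19·0.72 + 0.66·0.19·0.28
        = 0.029160 + 0.072576 + 0.079344 + 0.035112 = 0.216192
Configurations with newsletter send contribute 0.107688, so
  P(newsletter send | traffic spike) = 0.107688 / 0.216192 ≈ 0.4981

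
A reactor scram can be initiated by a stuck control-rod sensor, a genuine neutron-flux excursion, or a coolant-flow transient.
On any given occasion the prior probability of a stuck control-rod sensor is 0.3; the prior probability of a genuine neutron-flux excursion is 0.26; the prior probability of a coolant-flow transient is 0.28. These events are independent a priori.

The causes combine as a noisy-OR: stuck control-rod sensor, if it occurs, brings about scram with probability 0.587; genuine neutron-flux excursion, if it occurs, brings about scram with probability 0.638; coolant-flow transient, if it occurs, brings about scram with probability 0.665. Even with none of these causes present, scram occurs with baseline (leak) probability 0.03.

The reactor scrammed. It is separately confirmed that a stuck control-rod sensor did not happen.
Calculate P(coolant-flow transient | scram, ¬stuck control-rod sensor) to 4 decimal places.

P(coolant-flow transient | scram, ¬stuck control-rod sensor) ≈ 0.5976

Under noisy-OR, P(scram | causes) = 1 − (1−0.03)·∏(1−qᵢ) over the active causes.
Enumerate the 4 (genuine neutron-flux excursion, coolant-flow transient) configurations and weight by the priors:
  P(scram | ¬stuck control-rod sensor) = 0.03·0.74·0.72 + 0.67505·0.74·0.28 + 0.64886·0.26·0.72 + 0.882368·0.26·0.28
        = 0.015984 + 0.139870 + 0.121467 + 0.064236 = 0.341557
The terms with coolant-flow transient present sum to 0.204106, so
  P(coolant-flow transient | scram, ¬stuck control-rod sensor) = 0.204106 / 0.341557 ≈ 0.5976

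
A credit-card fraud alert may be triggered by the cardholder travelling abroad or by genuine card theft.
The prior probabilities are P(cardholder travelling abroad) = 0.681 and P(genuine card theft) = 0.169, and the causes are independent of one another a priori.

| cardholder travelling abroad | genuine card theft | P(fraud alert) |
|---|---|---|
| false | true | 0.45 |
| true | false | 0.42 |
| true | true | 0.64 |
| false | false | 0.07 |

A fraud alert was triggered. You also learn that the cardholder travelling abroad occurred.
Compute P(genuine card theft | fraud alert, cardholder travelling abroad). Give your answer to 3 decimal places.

Weight on genuine card theft=true, given the evidence: 0.64·0.169 = 0.108160
Normalizer over all consistent configurations: 0.42·0.831 + 0.64·0.169 = 0.457180
Posterior = 0.108160 / 0.457180 ≈ 0.237

P(genuine card theft | fraud alert, cardholder travelling abroad) ≈ 0.237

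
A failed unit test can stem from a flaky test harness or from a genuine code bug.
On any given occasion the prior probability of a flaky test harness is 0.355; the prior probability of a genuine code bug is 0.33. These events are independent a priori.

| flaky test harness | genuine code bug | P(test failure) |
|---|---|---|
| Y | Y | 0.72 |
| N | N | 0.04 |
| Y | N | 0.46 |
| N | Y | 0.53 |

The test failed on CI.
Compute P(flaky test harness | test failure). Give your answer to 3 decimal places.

P(test failure) = 0.04*0.645*0.67 + 0.53*0.645*0.33 + 0.46*0.355*0.67 + 0.72*0.355*0.33 = 0.017286 + 0.112811 + 0.109411 + 0.084348 = 0.323856
Restricting to configurations with flaky test harness present: 0.109411 + 0.084348 = 0.193759.
So P(flaky test harness | test failure) = 0.193759/0.323856 ≈ 0.598.

P(flaky test harness | test failure) ≈ 0.598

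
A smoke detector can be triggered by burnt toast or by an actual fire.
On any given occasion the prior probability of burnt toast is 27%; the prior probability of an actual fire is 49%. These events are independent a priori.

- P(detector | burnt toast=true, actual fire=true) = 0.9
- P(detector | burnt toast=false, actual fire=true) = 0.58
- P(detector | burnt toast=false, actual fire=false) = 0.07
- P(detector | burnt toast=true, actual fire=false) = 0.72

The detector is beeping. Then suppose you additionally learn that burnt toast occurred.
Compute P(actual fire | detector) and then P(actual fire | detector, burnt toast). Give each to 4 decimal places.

P(actual fire | detector) ≈ 0.7228; P(actual fire | detector, burnt toast) ≈ 0.5457

Weight on actual fire=true, given the evidence: 0.207466 + 0.119070 = 0.326536
Denominator P(detector): 0.07*0.73*0.51 + 0.58*0.73*0.49 + 0.72*0.27*0.51 + 0.9*0.27*0.49 = 0.451741
Posterior = 0.326536 / 0.451741 ≈ 0.7228

Now condition on the additional information:
P(detector | burnt toast) = 0.72×0.51 + 0.9×0.49 = 0.367200 + 0.441000 = 0.808200
Restricting to configurations with actual fire present: 0.9×0.49 = 0.441000.
Hence the posterior is 0.441000/0.808200 ≈ 0.5457.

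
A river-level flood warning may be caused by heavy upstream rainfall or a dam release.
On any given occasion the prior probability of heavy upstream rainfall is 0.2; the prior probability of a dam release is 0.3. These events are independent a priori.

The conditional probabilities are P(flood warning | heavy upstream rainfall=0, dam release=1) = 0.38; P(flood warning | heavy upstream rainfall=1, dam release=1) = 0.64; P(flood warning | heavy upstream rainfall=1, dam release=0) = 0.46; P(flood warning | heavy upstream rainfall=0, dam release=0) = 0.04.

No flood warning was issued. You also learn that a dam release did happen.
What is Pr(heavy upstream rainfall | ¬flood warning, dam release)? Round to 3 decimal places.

Pr(heavy upstream rainfall | ¬flood warning, dam release) ≈ 0.127

Weight on heavy upstream rainfall=true, given the evidence: 0.36*0.2 = 0.072000
Denominator P(¬flood warning | dam release): 0.62*0.8 + 0.36*0.2 = 0.568000
Posterior = 0.072000 / 0.568000 ≈ 0.127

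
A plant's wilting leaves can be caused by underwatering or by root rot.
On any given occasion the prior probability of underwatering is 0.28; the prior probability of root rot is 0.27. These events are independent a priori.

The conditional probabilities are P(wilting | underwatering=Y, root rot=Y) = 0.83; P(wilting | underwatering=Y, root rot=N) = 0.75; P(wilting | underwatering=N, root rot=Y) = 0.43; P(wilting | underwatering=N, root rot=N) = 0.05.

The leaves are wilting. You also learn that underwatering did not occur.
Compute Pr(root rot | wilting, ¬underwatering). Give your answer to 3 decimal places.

Pr(root rot | wilting, ¬underwatering) ≈ 0.761

Numerator (weight on configurations with root rot): 0.43×0.27 = 0.116100
Normalizer over all consistent configurations: 0.05×0.73 + 0.43×0.27 = 0.152600
P(root rot | wilting, ¬underwatering) = 0.116100/0.152600 ≈ 0.761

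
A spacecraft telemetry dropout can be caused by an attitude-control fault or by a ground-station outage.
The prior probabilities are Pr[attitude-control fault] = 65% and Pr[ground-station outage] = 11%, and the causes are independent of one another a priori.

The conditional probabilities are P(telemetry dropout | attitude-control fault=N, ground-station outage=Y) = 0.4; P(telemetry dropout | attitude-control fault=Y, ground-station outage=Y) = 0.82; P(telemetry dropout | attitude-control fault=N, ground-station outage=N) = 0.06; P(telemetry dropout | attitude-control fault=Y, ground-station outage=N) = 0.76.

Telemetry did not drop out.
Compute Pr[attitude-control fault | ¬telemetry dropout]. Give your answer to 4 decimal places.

Numerator (weight on configurations with attitude-control fault): 0.138840 + 0.012870 = 0.151710
The normalizing constant is 0.94·0.35·0.89 + 0.6·0.35·0.11 + 0.24·0.65·0.89 + 0.18·0.65·0.11 = 0.467620
Posterior = 0.151710 / 0.467620 ≈ 0.3244

Pr[attitude-control fault | ¬telemetry dropout] ≈ 0.3244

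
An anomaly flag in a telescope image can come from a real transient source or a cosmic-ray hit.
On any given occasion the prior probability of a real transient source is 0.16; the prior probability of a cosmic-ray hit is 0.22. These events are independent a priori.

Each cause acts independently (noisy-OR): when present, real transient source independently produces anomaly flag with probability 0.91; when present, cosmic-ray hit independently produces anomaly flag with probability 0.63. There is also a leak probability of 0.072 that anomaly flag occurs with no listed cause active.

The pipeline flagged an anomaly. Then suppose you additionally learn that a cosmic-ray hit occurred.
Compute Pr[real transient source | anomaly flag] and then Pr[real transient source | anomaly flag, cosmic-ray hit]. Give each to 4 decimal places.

Pr[real transient source | anomaly flag] ≈ 0.4684; Pr[real transient source | anomaly flag, cosmic-ray hit] ≈ 0.2194

Under noisy-OR, P(anomaly flag | causes) = 1 − (1−0.072)·∏(1−qᵢ) over the active causes.
Numerator (weight on configurations with real transient source): 0.114377 + 0.034112 = 0.148489
Denominator P(anomaly flag): 0.072×0.84×0.78 + 0.65664×0.84×0.22 + 0.91648×0.16×0.78 + 0.969098×0.16×0.22 = 0.317010
Posterior = 0.148489 / 0.317010 ≈ 0.4684

Now condition on the additional information:
P(anomaly flag | cosmic-ray hit) = 0.65664×0.84 + 0.969098×0.16 = 0.551578 + 0.155056 = 0.706634
Restricting to configurations with real transient source present: 0.969098×0.16 = 0.155056.
P(real transient source | anomaly flag, cosmic-ray hit) = 0.155056 / 0.706634 ≈ 0.2194
The drop from 0.4684 to 0.2194 is the explaining-away (discounting) effect.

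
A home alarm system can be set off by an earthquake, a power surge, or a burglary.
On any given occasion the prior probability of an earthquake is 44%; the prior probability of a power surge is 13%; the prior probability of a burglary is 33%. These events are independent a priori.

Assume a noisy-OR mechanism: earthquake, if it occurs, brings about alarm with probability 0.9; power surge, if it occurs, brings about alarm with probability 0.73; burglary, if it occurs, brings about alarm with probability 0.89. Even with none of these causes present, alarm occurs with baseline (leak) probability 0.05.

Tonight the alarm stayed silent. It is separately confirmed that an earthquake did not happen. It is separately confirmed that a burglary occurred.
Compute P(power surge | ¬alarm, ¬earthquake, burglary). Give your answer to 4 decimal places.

Under noisy-OR, P(alarm | causes) = 1 − (1−0.05)·∏(1−qᵢ) over the active causes.
Weight on power surge=true, given the evidence: 0.028215*0.13 = 0.003668
Normalizer over all consistent configurations: 0.1045*0.87 + 0.028215*0.13 = 0.094583
Posterior = 0.003668 / 0.094583 ≈ 0.0388

P(power surge | ¬alarm, ¬earthquake, burglary) ≈ 0.0388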